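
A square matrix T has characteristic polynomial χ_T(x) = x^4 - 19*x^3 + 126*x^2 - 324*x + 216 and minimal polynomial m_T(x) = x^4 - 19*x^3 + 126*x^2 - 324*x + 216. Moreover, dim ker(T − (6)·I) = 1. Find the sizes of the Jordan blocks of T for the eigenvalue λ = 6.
Block sizes for λ = 6: [3]

Step 1 — from the characteristic polynomial, algebraic multiplicity of λ = 6 is 3. From dim ker(T − (6)·I) = 1, there are exactly 1 Jordan blocks for λ = 6.
Step 2 — from the minimal polynomial, the factor (x − 6)^3 tells us the largest block for λ = 6 has size 3.
Step 3 — with total size 3, 1 blocks, and largest block 3, the block sizes (in nonincreasing order) are [3].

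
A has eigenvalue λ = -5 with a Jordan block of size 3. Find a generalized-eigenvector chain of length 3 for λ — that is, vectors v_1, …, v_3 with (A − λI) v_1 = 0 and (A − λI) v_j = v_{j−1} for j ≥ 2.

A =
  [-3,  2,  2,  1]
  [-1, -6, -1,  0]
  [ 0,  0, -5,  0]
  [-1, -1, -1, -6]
A Jordan chain for λ = -5 of length 3:
v_1 = (1, -1, 0, 0)ᵀ
v_2 = (2, -1, 0, -1)ᵀ
v_3 = (1, 0, 0, 0)ᵀ

Let N = A − (-5)·I. We want v_3 with N^3 v_3 = 0 but N^2 v_3 ≠ 0; then v_{j-1} := N · v_j for j = 3, …, 2.

Pick v_3 = (1, 0, 0, 0)ᵀ.
Then v_2 = N · v_3 = (2, -1, 0, -1)ᵀ.
Then v_1 = N · v_2 = (1, -1, 0, 0)ᵀ.

Sanity check: (A − (-5)·I) v_1 = (0, 0, 0, 0)ᵀ = 0. ✓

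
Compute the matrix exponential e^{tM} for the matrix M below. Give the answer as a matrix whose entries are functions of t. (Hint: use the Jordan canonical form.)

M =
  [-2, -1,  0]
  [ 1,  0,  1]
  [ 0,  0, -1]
e^{tM} =
  [-t*exp(-t) + exp(-t), -t*exp(-t), -t^2*exp(-t)/2]
  [t*exp(-t), t*exp(-t) + exp(-t), t^2*exp(-t)/2 + t*exp(-t)]
  [0, 0, exp(-t)]

Strategy: write M = P · J · P⁻¹ where J is a Jordan canonical form, so e^{tM} = P · e^{tJ} · P⁻¹, and e^{tJ} can be computed block-by-block.

M has Jordan form
J =
  [-1,  1,  0]
  [ 0, -1,  1]
  [ 0,  0, -1]
(up to reordering of blocks).

Per-block formulas:
  For a 3×3 Jordan block J_3(-1): exp(t · J_3(-1)) = e^(-1t)·(I + t·N + (t^2/2)·N^2), where N is the 3×3 nilpotent shift.

After assembling e^{tJ} and conjugating by P, we get:

e^{tM} =
  [-t*exp(-t) + exp(-t), -t*exp(-t), -t^2*exp(-t)/2]
  [t*exp(-t), t*exp(-t) + exp(-t), t^2*exp(-t)/2 + t*exp(-t)]
  [0, 0, exp(-t)]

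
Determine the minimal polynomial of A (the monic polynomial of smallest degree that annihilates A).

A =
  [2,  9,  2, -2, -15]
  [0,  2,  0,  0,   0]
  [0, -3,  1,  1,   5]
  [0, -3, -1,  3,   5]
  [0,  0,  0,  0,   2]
x^2 - 4*x + 4

The characteristic polynomial is χ_A(x) = (x - 2)^5, so the eigenvalues are known. The minimal polynomial is
  m_A(x) = Π_λ (x − λ)^{k_λ}
where k_λ is the size of the *largest* Jordan block for λ (equivalently, the smallest k with (A − λI)^k v = 0 for every generalised eigenvector v of λ).

  λ = 2: largest Jordan block has size 2, contributing (x − 2)^2

So m_A(x) = (x - 2)^2 = x^2 - 4*x + 4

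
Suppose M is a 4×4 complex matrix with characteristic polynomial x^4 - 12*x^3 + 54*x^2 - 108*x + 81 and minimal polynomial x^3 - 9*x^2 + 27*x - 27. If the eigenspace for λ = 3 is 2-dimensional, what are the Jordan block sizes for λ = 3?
Block sizes for λ = 3: [3, 1]

Step 1 — from the characteristic polynomial, algebraic multiplicity of λ = 3 is 4. From dim ker(M − (3)·I) = 2, there are exactly 2 Jordan blocks for λ = 3.
Step 2 — from the minimal polynomial, the factor (x − 3)^3 tells us the largest block for λ = 3 has size 3.
Step 3 — with total size 4, 2 blocks, and largest block 3, the block sizes (in nonincreasing order) are [3, 1].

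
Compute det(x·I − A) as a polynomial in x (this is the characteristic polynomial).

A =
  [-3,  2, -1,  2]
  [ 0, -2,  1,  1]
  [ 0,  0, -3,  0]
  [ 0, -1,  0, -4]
x^4 + 12*x^3 + 54*x^2 + 108*x + 81

Expanding det(x·I − A) (e.g. by cofactor expansion or by noting that A is similar to its Jordan form J, which has the same characteristic polynomial as A) gives
  χ_A(x) = x^4 + 12*x^3 + 54*x^2 + 108*x + 81
which factors as (x + 3)^4. The eigenvalues (with algebraic multiplicities) are λ = -3 with multiplicity 4.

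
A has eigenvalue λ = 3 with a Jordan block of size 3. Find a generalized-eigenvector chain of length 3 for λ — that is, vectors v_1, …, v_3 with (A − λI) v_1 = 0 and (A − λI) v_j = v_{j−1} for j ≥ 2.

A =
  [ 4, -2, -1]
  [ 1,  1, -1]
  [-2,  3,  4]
A Jordan chain for λ = 3 of length 3:
v_1 = (1, 1, -1)ᵀ
v_2 = (1, 1, -2)ᵀ
v_3 = (1, 0, 0)ᵀ

Let N = A − (3)·I. We want v_3 with N^3 v_3 = 0 but N^2 v_3 ≠ 0; then v_{j-1} := N · v_j for j = 3, …, 2.

Pick v_3 = (1, 0, 0)ᵀ.
Then v_2 = N · v_3 = (1, 1, -2)ᵀ.
Then v_1 = N · v_2 = (1, 1, -1)ᵀ.

Sanity check: (A − (3)·I) v_1 = (0, 0, 0)ᵀ = 0. ✓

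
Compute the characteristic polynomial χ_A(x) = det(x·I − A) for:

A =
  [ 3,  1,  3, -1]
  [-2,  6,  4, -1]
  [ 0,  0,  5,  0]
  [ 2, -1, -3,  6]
x^4 - 20*x^3 + 150*x^2 - 500*x + 625

Expanding det(x·I − A) (e.g. by cofactor expansion or by noting that A is similar to its Jordan form J, which has the same characteristic polynomial as A) gives
  χ_A(x) = x^4 - 20*x^3 + 150*x^2 - 500*x + 625
which factors as (x - 5)^4. The eigenvalues (with algebraic multiplicities) are λ = 5 with multiplicity 4.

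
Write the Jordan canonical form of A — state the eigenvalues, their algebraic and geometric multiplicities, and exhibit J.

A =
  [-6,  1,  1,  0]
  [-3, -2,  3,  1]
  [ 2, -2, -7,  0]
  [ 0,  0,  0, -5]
J_3(-5) ⊕ J_1(-5)

The characteristic polynomial is
  det(x·I − A) = x^4 + 20*x^3 + 150*x^2 + 500*x + 625 = (x + 5)^4

Eigenvalues and multiplicities (the geometric multiplicity of λ is n − rank(A − λI), which equals the number of Jordan blocks for λ):
  λ = -5: algebraic multiplicity = 4, geometric multiplicity = 2

Determining the block sizes for each eigenvalue:
  λ = -5: with am = 4 and gm = 2, the partition is not yet determined (e.g. several partitions of 4 into 2 parts exist). Let N = A − (-5)·I. Computing rank(N^1) = 2, rank(N^2) = 1, rank(N^3) = 0; the number of blocks of size ≥ j is rank(N^{j−1}) − rank(N^j), giving [2, 1, 1]. So we have 1 block(s) of size 3, 1 block(s) of size 1 → block sizes [3, 1]

Assembling the blocks gives a Jordan form
J =
  [-5,  1,  0,  0]
  [ 0, -5,  1,  0]
  [ 0,  0, -5,  0]
  [ 0,  0,  0, -5]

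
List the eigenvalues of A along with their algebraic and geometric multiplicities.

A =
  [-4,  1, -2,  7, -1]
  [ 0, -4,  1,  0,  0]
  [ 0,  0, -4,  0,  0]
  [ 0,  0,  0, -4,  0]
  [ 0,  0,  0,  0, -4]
λ = -4: alg = 5, geom = 3

Step 1 — factor the characteristic polynomial to read off the algebraic multiplicities:
  χ_A(x) = (x + 4)^5

Step 2 — compute geometric multiplicities via the rank-nullity identity g(λ) = n − rank(A − λI):
  rank(A − (-4)·I) = 2, so dim ker(A − (-4)·I) = n − 2 = 3

Summary:
  λ = -4: algebraic multiplicity = 5, geometric multiplicity = 3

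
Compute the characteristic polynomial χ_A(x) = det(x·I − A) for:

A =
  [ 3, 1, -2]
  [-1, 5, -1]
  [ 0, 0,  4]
x^3 - 12*x^2 + 48*x - 64

Expanding det(x·I − A) (e.g. by cofactor expansion or by noting that A is similar to its Jordan form J, which has the same characteristic polynomial as A) gives
  χ_A(x) = x^3 - 12*x^2 + 48*x - 64
which factors as (x - 4)^3. The eigenvalues (with algebraic multiplicities) are λ = 4 with multiplicity 3.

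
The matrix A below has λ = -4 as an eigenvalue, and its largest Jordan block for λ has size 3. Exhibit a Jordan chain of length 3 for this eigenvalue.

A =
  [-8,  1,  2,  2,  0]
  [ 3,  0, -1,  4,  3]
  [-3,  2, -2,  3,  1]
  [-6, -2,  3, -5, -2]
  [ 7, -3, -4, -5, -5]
A Jordan chain for λ = -4 of length 3:
v_1 = (1, 0, 1, 1, -2)ᵀ
v_2 = (-4, 3, -3, -6, 7)ᵀ
v_3 = (1, 0, 0, 0, 0)ᵀ

Let N = A − (-4)·I. We want v_3 with N^3 v_3 = 0 but N^2 v_3 ≠ 0; then v_{j-1} := N · v_j for j = 3, …, 2.

Pick v_3 = (1, 0, 0, 0, 0)ᵀ.
Then v_2 = N · v_3 = (-4, 3, -3, -6, 7)ᵀ.
Then v_1 = N · v_2 = (1, 0, 1, 1, -2)ᵀ.

Sanity check: (A − (-4)·I) v_1 = (0, 0, 0, 0, 0)ᵀ = 0. ✓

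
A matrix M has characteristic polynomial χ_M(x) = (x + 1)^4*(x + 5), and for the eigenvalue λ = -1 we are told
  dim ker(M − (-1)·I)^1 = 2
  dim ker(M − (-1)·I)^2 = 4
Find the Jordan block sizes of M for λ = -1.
Block sizes for λ = -1: [2, 2]

From the dimensions of kernels of powers, the number of Jordan blocks of size at least j is d_j − d_{j−1} where d_j = dim ker(N^j) (with d_0 = 0). Computing the differences gives [2, 2].
The number of blocks of size exactly k is (#blocks of size ≥ k) − (#blocks of size ≥ k + 1), so the partition is: 2 block(s) of size 2.
In nonincreasing order the block sizes are [2, 2].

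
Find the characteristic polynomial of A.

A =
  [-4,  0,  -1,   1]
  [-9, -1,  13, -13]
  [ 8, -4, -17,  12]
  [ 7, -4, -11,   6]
x^4 + 16*x^3 + 90*x^2 + 200*x + 125

Expanding det(x·I − A) (e.g. by cofactor expansion or by noting that A is similar to its Jordan form J, which has the same characteristic polynomial as A) gives
  χ_A(x) = x^4 + 16*x^3 + 90*x^2 + 200*x + 125
which factors as (x + 1)*(x + 5)^3. The eigenvalues (with algebraic multiplicities) are λ = -5 with multiplicity 3, λ = -1 with multiplicity 1.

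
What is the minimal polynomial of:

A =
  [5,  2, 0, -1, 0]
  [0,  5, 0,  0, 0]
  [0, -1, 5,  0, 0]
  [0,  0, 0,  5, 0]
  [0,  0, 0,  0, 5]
x^2 - 10*x + 25

The characteristic polynomial is χ_A(x) = (x - 5)^5, so the eigenvalues are known. The minimal polynomial is
  m_A(x) = Π_λ (x − λ)^{k_λ}
where k_λ is the size of the *largest* Jordan block for λ (equivalently, the smallest k with (A − λI)^k v = 0 for every generalised eigenvector v of λ).

  λ = 5: largest Jordan block has size 2, contributing (x − 5)^2

So m_A(x) = (x - 5)^2 = x^2 - 10*x + 25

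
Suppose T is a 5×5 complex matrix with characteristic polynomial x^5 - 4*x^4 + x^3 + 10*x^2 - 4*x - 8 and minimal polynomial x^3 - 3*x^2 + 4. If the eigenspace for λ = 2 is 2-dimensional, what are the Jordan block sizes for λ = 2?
Block sizes for λ = 2: [2, 1]

Step 1 — from the characteristic polynomial, algebraic multiplicity of λ = 2 is 3. From dim ker(T − (2)·I) = 2, there are exactly 2 Jordan blocks for λ = 2.
Step 2 — from the minimal polynomial, the factor (x − 2)^2 tells us the largest block for λ = 2 has size 2.
Step 3 — with total size 3, 2 blocks, and largest block 2, the block sizes (in nonincreasing order) are [2, 1].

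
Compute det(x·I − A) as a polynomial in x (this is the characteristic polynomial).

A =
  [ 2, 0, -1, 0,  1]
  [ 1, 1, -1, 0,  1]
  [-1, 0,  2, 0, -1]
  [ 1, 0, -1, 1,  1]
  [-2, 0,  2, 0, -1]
x^5 - 5*x^4 + 10*x^3 - 10*x^2 + 5*x - 1

Expanding det(x·I − A) (e.g. by cofactor expansion or by noting that A is similar to its Jordan form J, which has the same characteristic polynomial as A) gives
  χ_A(x) = x^5 - 5*x^4 + 10*x^3 - 10*x^2 + 5*x - 1
which factors as (x - 1)^5. The eigenvalues (with algebraic multiplicities) are λ = 1 with multiplicity 5.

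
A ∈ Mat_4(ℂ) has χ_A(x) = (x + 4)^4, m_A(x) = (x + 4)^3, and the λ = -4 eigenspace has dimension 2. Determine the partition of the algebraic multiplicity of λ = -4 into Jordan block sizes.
Block sizes for λ = -4: [3, 1]

Step 1 — from the characteristic polynomial, algebraic multiplicity of λ = -4 is 4. From dim ker(A − (-4)·I) = 2, there are exactly 2 Jordan blocks for λ = -4.
Step 2 — from the minimal polynomial, the factor (x + 4)^3 tells us the largest block for λ = -4 has size 3.
Step 3 — with total size 4, 2 blocks, and largest block 3, the block sizes (in nonincreasing order) are [3, 1].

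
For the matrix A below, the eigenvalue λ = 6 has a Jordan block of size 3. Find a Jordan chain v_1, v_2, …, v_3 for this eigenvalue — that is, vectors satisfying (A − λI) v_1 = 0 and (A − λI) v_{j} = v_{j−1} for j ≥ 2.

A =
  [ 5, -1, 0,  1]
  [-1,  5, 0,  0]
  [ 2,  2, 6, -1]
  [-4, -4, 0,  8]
A Jordan chain for λ = 6 of length 3:
v_1 = (-2, 2, 0, 0)ᵀ
v_2 = (-1, -1, 2, -4)ᵀ
v_3 = (1, 0, 0, 0)ᵀ

Let N = A − (6)·I. We want v_3 with N^3 v_3 = 0 but N^2 v_3 ≠ 0; then v_{j-1} := N · v_j for j = 3, …, 2.

Pick v_3 = (1, 0, 0, 0)ᵀ.
Then v_2 = N · v_3 = (-1, -1, 2, -4)ᵀ.
Then v_1 = N · v_2 = (-2, 2, 0, 0)ᵀ.

Sanity check: (A − (6)·I) v_1 = (0, 0, 0, 0)ᵀ = 0. ✓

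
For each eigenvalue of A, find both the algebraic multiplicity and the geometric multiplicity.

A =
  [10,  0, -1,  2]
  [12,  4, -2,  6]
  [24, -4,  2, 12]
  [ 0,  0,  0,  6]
λ = 4: alg = 1, geom = 1; λ = 6: alg = 3, geom = 2

Step 1 — factor the characteristic polynomial to read off the algebraic multiplicities:
  χ_A(x) = (x - 6)^3*(x - 4)

Step 2 — compute geometric multiplicities via the rank-nullity identity g(λ) = n − rank(A − λI):
  rank(A − (4)·I) = 3, so dim ker(A − (4)·I) = n − 3 = 1
  rank(A − (6)·I) = 2, so dim ker(A − (6)·I) = n − 2 = 2

Summary:
  λ = 4: algebraic multiplicity = 1, geometric multiplicity = 1
  λ = 6: algebraic multiplicity = 3, geometric multiplicity = 2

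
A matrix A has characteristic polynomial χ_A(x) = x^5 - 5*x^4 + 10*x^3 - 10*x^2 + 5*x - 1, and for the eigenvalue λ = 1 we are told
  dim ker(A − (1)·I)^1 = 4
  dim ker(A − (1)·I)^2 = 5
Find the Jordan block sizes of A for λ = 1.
Block sizes for λ = 1: [2, 1, 1, 1]

From the dimensions of kernels of powers, the number of Jordan blocks of size at least j is d_j − d_{j−1} where d_j = dim ker(N^j) (with d_0 = 0). Computing the differences gives [4, 1].
The number of blocks of size exactly k is (#blocks of size ≥ k) − (#blocks of size ≥ k + 1), so the partition is: 3 block(s) of size 1, 1 block(s) of size 2.
In nonincreasing order the block sizes are [2, 1, 1, 1].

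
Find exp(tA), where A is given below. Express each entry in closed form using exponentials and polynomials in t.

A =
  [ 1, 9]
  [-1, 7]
e^{tA} =
  [-3*t*exp(4*t) + exp(4*t), 9*t*exp(4*t)]
  [-t*exp(4*t), 3*t*exp(4*t) + exp(4*t)]

Strategy: write A = P · J · P⁻¹ where J is a Jordan canonical form, so e^{tA} = P · e^{tJ} · P⁻¹, and e^{tJ} can be computed block-by-block.

A has Jordan form
J =
  [4, 1]
  [0, 4]
(up to reordering of blocks).

Per-block formulas:
  For a 2×2 Jordan block J_2(4): exp(t · J_2(4)) = e^(4t)·(I + t·N), where N is the 2×2 nilpotent shift.

After assembling e^{tJ} and conjugating by P, we get:

e^{tA} =
  [-3*t*exp(4*t) + exp(4*t), 9*t*exp(4*t)]
  [-t*exp(4*t), 3*t*exp(4*t) + exp(4*t)]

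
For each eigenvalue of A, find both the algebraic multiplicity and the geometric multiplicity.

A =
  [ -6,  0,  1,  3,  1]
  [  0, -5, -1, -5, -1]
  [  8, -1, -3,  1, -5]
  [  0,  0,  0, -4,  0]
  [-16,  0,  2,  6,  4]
λ = -4: alg = 4, geom = 2; λ = 2: alg = 1, geom = 1

Step 1 — factor the characteristic polynomial to read off the algebraic multiplicities:
  χ_A(x) = (x - 2)*(x + 4)^4

Step 2 — compute geometric multiplicities via the rank-nullity identity g(λ) = n − rank(A − λI):
  rank(A − (-4)·I) = 3, so dim ker(A − (-4)·I) = n − 3 = 2
  rank(A − (2)·I) = 4, so dim ker(A − (2)·I) = n − 4 = 1

Summary:
  λ = -4: algebraic multiplicity = 4, geometric multiplicity = 2
  λ = 2: algebraic multiplicity = 1, geometric multiplicity = 1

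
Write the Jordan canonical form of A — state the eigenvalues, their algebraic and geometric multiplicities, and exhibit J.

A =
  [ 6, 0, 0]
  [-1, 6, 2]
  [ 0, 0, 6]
J_2(6) ⊕ J_1(6)

The characteristic polynomial is
  det(x·I − A) = x^3 - 18*x^2 + 108*x - 216 = (x - 6)^3

Eigenvalues and multiplicities (the geometric multiplicity of λ is n − rank(A − λI), which equals the number of Jordan blocks for λ):
  λ = 6: algebraic multiplicity = 3, geometric multiplicity = 2

Determining the block sizes for each eigenvalue:
  λ = 6: 2 blocks summing to 3 forces exactly one block of size 2 and the rest size 1 → block sizes [2, 1]

Assembling the blocks gives a Jordan form
J =
  [6, 1, 0]
  [0, 6, 0]
  [0, 0, 6]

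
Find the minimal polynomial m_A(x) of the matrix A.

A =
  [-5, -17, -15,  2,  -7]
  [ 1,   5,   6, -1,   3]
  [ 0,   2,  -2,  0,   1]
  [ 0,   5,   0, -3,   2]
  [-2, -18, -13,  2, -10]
x^3 + 9*x^2 + 27*x + 27

The characteristic polynomial is χ_A(x) = (x + 3)^5, so the eigenvalues are known. The minimal polynomial is
  m_A(x) = Π_λ (x − λ)^{k_λ}
where k_λ is the size of the *largest* Jordan block for λ (equivalently, the smallest k with (A − λI)^k v = 0 for every generalised eigenvector v of λ).

  λ = -3: largest Jordan block has size 3, contributing (x + 3)^3

So m_A(x) = (x + 3)^3 = x^3 + 9*x^2 + 27*x + 27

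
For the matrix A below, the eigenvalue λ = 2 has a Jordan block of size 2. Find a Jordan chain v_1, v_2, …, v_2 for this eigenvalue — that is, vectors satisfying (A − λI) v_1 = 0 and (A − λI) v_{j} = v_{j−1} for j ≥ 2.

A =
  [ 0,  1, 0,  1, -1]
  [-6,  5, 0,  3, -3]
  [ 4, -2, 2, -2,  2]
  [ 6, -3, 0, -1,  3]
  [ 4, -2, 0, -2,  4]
A Jordan chain for λ = 2 of length 2:
v_1 = (-2, -6, 4, 6, 4)ᵀ
v_2 = (1, 0, 0, 0, 0)ᵀ

Let N = A − (2)·I. We want v_2 with N^2 v_2 = 0 but N^1 v_2 ≠ 0; then v_{j-1} := N · v_j for j = 2, …, 2.

Pick v_2 = (1, 0, 0, 0, 0)ᵀ.
Then v_1 = N · v_2 = (-2, -6, 4, 6, 4)ᵀ.

Sanity check: (A − (2)·I) v_1 = (0, 0, 0, 0, 0)ᵀ = 0. ✓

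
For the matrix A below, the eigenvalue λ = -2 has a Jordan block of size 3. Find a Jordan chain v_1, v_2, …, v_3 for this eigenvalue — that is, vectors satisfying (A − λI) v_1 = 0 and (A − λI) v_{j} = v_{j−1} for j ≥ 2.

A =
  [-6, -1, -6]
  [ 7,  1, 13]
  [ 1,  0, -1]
A Jordan chain for λ = -2 of length 3:
v_1 = (3, 6, -3)ᵀ
v_2 = (-4, 7, 1)ᵀ
v_3 = (1, 0, 0)ᵀ

Let N = A − (-2)·I. We want v_3 with N^3 v_3 = 0 but N^2 v_3 ≠ 0; then v_{j-1} := N · v_j for j = 3, …, 2.

Pick v_3 = (1, 0, 0)ᵀ.
Then v_2 = N · v_3 = (-4, 7, 1)ᵀ.
Then v_1 = N · v_2 = (3, 6, -3)ᵀ.

Sanity check: (A − (-2)·I) v_1 = (0, 0, 0)ᵀ = 0. ✓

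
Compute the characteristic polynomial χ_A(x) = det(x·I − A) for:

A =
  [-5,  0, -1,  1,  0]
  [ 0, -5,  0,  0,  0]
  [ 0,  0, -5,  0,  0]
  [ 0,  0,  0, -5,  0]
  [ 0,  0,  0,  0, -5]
x^5 + 25*x^4 + 250*x^3 + 1250*x^2 + 3125*x + 3125

Expanding det(x·I − A) (e.g. by cofactor expansion or by noting that A is similar to its Jordan form J, which has the same characteristic polynomial as A) gives
  χ_A(x) = x^5 + 25*x^4 + 250*x^3 + 1250*x^2 + 3125*x + 3125
which factors as (x + 5)^5. The eigenvalues (with algebraic multiplicities) are λ = -5 with multiplicity 5.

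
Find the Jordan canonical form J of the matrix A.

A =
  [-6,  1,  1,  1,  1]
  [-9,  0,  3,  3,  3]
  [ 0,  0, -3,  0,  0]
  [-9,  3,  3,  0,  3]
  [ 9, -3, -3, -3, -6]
J_2(-3) ⊕ J_1(-3) ⊕ J_1(-3) ⊕ J_1(-3)

The characteristic polynomial is
  det(x·I − A) = x^5 + 15*x^4 + 90*x^3 + 270*x^2 + 405*x + 243 = (x + 3)^5

Eigenvalues and multiplicities (the geometric multiplicity of λ is n − rank(A − λI), which equals the number of Jordan blocks for λ):
  λ = -3: algebraic multiplicity = 5, geometric multiplicity = 4

Determining the block sizes for each eigenvalue:
  λ = -3: 4 blocks summing to 5 forces exactly one block of size 2 and the rest size 1 → block sizes [2, 1, 1, 1]

Assembling the blocks gives a Jordan form
J =
  [-3,  1,  0,  0,  0]
  [ 0, -3,  0,  0,  0]
  [ 0,  0, -3,  0,  0]
  [ 0,  0,  0, -3,  0]
  [ 0,  0,  0,  0, -3]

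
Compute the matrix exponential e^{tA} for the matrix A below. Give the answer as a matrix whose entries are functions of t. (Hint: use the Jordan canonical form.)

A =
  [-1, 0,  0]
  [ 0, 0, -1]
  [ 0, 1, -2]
e^{tA} =
  [exp(-t), 0, 0]
  [0, t*exp(-t) + exp(-t), -t*exp(-t)]
  [0, t*exp(-t), -t*exp(-t) + exp(-t)]

Strategy: write A = P · J · P⁻¹ where J is a Jordan canonical form, so e^{tA} = P · e^{tJ} · P⁻¹, and e^{tJ} can be computed block-by-block.

A has Jordan form
J =
  [-1,  1,  0]
  [ 0, -1,  0]
  [ 0,  0, -1]
(up to reordering of blocks).

Per-block formulas:
  For a 2×2 Jordan block J_2(-1): exp(t · J_2(-1)) = e^(-1t)·(I + t·N), where N is the 2×2 nilpotent shift.
  For a 1×1 block at λ = -1: exp(t · [-1]) = [e^(-1t)].

After assembling e^{tJ} and conjugating by P, we get:

e^{tA} =
  [exp(-t), 0, 0]
  [0, t*exp(-t) + exp(-t), -t*exp(-t)]
  [0, t*exp(-t), -t*exp(-t) + exp(-t)]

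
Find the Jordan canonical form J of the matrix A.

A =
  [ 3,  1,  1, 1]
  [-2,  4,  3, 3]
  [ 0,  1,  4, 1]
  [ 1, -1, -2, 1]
J_3(3) ⊕ J_1(3)

The characteristic polynomial is
  det(x·I − A) = x^4 - 12*x^3 + 54*x^2 - 108*x + 81 = (x - 3)^4

Eigenvalues and multiplicities (the geometric multiplicity of λ is n − rank(A − λI), which equals the number of Jordan blocks for λ):
  λ = 3: algebraic multiplicity = 4, geometric multiplicity = 2

Determining the block sizes for each eigenvalue:
  λ = 3: with am = 4 and gm = 2, the partition is not yet determined (e.g. several partitions of 4 into 2 parts exist). Let N = A − (3)·I. Computing rank(N^1) = 2, rank(N^2) = 1, rank(N^3) = 0; the number of blocks of size ≥ j is rank(N^{j−1}) − rank(N^j), giving [2, 1, 1]. So we have 1 block(s) of size 3, 1 block(s) of size 1 → block sizes [3, 1]

Assembling the blocks gives a Jordan form
J =
  [3, 1, 0, 0]
  [0, 3, 1, 0]
  [0, 0, 3, 0]
  [0, 0, 0, 3]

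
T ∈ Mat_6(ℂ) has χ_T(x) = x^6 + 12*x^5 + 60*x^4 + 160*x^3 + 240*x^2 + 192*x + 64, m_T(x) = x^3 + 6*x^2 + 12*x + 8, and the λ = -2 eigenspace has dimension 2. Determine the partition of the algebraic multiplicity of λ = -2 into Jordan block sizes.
Block sizes for λ = -2: [3, 3]

Step 1 — from the characteristic polynomial, algebraic multiplicity of λ = -2 is 6. From dim ker(T − (-2)·I) = 2, there are exactly 2 Jordan blocks for λ = -2.
Step 2 — from the minimal polynomial, the factor (x + 2)^3 tells us the largest block for λ = -2 has size 3.
Step 3 — with total size 6, 2 blocks, and largest block 3, the block sizes (in nonincreasing order) are [3, 3].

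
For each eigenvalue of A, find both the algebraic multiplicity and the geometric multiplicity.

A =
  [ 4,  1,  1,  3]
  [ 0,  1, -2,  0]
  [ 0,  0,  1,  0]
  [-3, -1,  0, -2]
λ = 1: alg = 4, geom = 2

Step 1 — factor the characteristic polynomial to read off the algebraic multiplicities:
  χ_A(x) = (x - 1)^4

Step 2 — compute geometric multiplicities via the rank-nullity identity g(λ) = n − rank(A − λI):
  rank(A − (1)·I) = 2, so dim ker(A − (1)·I) = n − 2 = 2

Summary:
  λ = 1: algebraic multiplicity = 4, geometric multiplicity = 2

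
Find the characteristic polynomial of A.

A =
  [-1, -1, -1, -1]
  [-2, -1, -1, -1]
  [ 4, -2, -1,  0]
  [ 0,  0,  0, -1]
x^4 + 4*x^3 + 6*x^2 + 4*x + 1

Expanding det(x·I − A) (e.g. by cofactor expansion or by noting that A is similar to its Jordan form J, which has the same characteristic polynomial as A) gives
  χ_A(x) = x^4 + 4*x^3 + 6*x^2 + 4*x + 1
which factors as (x + 1)^4. The eigenvalues (with algebraic multiplicities) are λ = -1 with multiplicity 4.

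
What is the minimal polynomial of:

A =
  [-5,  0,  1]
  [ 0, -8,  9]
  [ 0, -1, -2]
x^3 + 15*x^2 + 75*x + 125

The characteristic polynomial is χ_A(x) = (x + 5)^3, so the eigenvalues are known. The minimal polynomial is
  m_A(x) = Π_λ (x − λ)^{k_λ}
where k_λ is the size of the *largest* Jordan block for λ (equivalently, the smallest k with (A − λI)^k v = 0 for every generalised eigenvector v of λ).

  λ = -5: largest Jordan block has size 3, contributing (x + 5)^3

So m_A(x) = (x + 5)^3 = x^3 + 15*x^2 + 75*x + 125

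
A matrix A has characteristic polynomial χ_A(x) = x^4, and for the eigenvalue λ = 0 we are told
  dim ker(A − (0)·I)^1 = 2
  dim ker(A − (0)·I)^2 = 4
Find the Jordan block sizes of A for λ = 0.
Block sizes for λ = 0: [2, 2]

From the dimensions of kernels of powers, the number of Jordan blocks of size at least j is d_j − d_{j−1} where d_j = dim ker(N^j) (with d_0 = 0). Computing the differences gives [2, 2].
The number of blocks of size exactly k is (#blocks of size ≥ k) − (#blocks of size ≥ k + 1), so the partition is: 2 block(s) of size 2.
In nonincreasing order the block sizes are [2, 2].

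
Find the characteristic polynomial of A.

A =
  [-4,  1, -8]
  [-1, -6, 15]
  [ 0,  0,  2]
x^3 + 8*x^2 + 5*x - 50

Expanding det(x·I − A) (e.g. by cofactor expansion or by noting that A is similar to its Jordan form J, which has the same characteristic polynomial as A) gives
  χ_A(x) = x^3 + 8*x^2 + 5*x - 50
which factors as (x - 2)*(x + 5)^2. The eigenvalues (with algebraic multiplicities) are λ = -5 with multiplicity 2, λ = 2 with multiplicity 1.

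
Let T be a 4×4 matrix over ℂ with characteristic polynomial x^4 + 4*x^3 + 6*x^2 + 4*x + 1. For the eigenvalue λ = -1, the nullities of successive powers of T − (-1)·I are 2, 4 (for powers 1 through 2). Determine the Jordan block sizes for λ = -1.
Block sizes for λ = -1: [2, 2]

From the dimensions of kernels of powers, the number of Jordan blocks of size at least j is d_j − d_{j−1} where d_j = dim ker(N^j) (with d_0 = 0). Computing the differences gives [2, 2].
The number of blocks of size exactly k is (#blocks of size ≥ k) − (#blocks of size ≥ k + 1), so the partition is: 2 block(s) of size 2.
In nonincreasing order the block sizes are [2, 2].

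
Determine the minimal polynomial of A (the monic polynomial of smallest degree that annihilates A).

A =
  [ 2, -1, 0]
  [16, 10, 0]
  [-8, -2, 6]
x^2 - 12*x + 36

The characteristic polynomial is χ_A(x) = (x - 6)^3, so the eigenvalues are known. The minimal polynomial is
  m_A(x) = Π_λ (x − λ)^{k_λ}
where k_λ is the size of the *largest* Jordan block for λ (equivalently, the smallest k with (A − λI)^k v = 0 for every generalised eigenvector v of λ).

  λ = 6: largest Jordan block has size 2, contributing (x − 6)^2

So m_A(x) = (x - 6)^2 = x^2 - 12*x + 36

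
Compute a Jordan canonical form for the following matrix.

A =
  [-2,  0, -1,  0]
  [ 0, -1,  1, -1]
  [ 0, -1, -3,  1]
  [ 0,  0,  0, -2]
J_3(-2) ⊕ J_1(-2)

The characteristic polynomial is
  det(x·I − A) = x^4 + 8*x^3 + 24*x^2 + 32*x + 16 = (x + 2)^4

Eigenvalues and multiplicities (the geometric multiplicity of λ is n − rank(A − λI), which equals the number of Jordan blocks for λ):
  λ = -2: algebraic multiplicity = 4, geometric multiplicity = 2

Determining the block sizes for each eigenvalue:
  λ = -2: with am = 4 and gm = 2, the partition is not yet determined (e.g. several partitions of 4 into 2 parts exist). Let N = A − (-2)·I. Computing rank(N^1) = 2, rank(N^2) = 1, rank(N^3) = 0; the number of blocks of size ≥ j is rank(N^{j−1}) − rank(N^j), giving [2, 1, 1]. So we have 1 block(s) of size 3, 1 block(s) of size 1 → block sizes [3, 1]

Assembling the blocks gives a Jordan form
J =
  [-2,  1,  0,  0]
  [ 0, -2,  1,  0]
  [ 0,  0, -2,  0]
  [ 0,  0,  0, -2]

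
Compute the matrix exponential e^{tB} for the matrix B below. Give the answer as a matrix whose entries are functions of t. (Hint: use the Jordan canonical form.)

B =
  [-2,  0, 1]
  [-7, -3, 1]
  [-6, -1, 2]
e^{tB} =
  [-5*t^2*exp(-t)/2 - t*exp(-t) + exp(-t), -t^2*exp(-t)/2, t^2*exp(-t) + t*exp(-t)]
  [15*t^2*exp(-t)/2 - 7*t*exp(-t), 3*t^2*exp(-t)/2 - 2*t*exp(-t) + exp(-t), -3*t^2*exp(-t) + t*exp(-t)]
  [-5*t^2*exp(-t)/2 - 6*t*exp(-t), -t^2*exp(-t)/2 - t*exp(-t), t^2*exp(-t) + 3*t*exp(-t) + exp(-t)]

Strategy: write B = P · J · P⁻¹ where J is a Jordan canonical form, so e^{tB} = P · e^{tJ} · P⁻¹, and e^{tJ} can be computed block-by-block.

B has Jordan form
J =
  [-1,  1,  0]
  [ 0, -1,  1]
  [ 0,  0, -1]
(up to reordering of blocks).

Per-block formulas:
  For a 3×3 Jordan block J_3(-1): exp(t · J_3(-1)) = e^(-1t)·(I + t·N + (t^2/2)·N^2), where N is the 3×3 nilpotent shift.

After assembling e^{tJ} and conjugating by P, we get:

e^{tB} =
  [-5*t^2*exp(-t)/2 - t*exp(-t) + exp(-t), -t^2*exp(-t)/2, t^2*exp(-t) + t*exp(-t)]
  [15*t^2*exp(-t)/2 - 7*t*exp(-t), 3*t^2*exp(-t)/2 - 2*t*exp(-t) + exp(-t), -3*t^2*exp(-t) + t*exp(-t)]
  [-5*t^2*exp(-t)/2 - 6*t*exp(-t), -t^2*exp(-t)/2 - t*exp(-t), t^2*exp(-t) + 3*t*exp(-t) + exp(-t)]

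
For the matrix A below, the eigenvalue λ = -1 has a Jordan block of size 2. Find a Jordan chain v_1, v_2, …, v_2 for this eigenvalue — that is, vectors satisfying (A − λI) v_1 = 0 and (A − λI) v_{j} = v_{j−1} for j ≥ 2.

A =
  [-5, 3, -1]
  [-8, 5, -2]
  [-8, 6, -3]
A Jordan chain for λ = -1 of length 2:
v_1 = (-4, -8, -8)ᵀ
v_2 = (1, 0, 0)ᵀ

Let N = A − (-1)·I. We want v_2 with N^2 v_2 = 0 but N^1 v_2 ≠ 0; then v_{j-1} := N · v_j for j = 2, …, 2.

Pick v_2 = (1, 0, 0)ᵀ.
Then v_1 = N · v_2 = (-4, -8, -8)ᵀ.

Sanity check: (A − (-1)·I) v_1 = (0, 0, 0)ᵀ = 0. ✓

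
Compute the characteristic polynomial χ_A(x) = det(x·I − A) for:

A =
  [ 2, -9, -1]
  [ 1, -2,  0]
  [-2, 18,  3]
x^3 - 3*x^2 + 3*x - 1

Expanding det(x·I − A) (e.g. by cofactor expansion or by noting that A is similar to its Jordan form J, which has the same characteristic polynomial as A) gives
  χ_A(x) = x^3 - 3*x^2 + 3*x - 1
which factors as (x - 1)^3. The eigenvalues (with algebraic multiplicities) are λ = 1 with multiplicity 3.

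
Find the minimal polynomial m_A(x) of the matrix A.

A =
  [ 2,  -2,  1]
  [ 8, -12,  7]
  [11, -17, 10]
x^3

The characteristic polynomial is χ_A(x) = x^3, so the eigenvalues are known. The minimal polynomial is
  m_A(x) = Π_λ (x − λ)^{k_λ}
where k_λ is the size of the *largest* Jordan block for λ (equivalently, the smallest k with (A − λI)^k v = 0 for every generalised eigenvector v of λ).

  λ = 0: largest Jordan block has size 3, contributing (x − 0)^3

So m_A(x) = x^3 = x^3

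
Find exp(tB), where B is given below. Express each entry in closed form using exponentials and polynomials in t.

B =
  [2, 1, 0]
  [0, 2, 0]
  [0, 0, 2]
e^{tB} =
  [exp(2*t), t*exp(2*t), 0]
  [0, exp(2*t), 0]
  [0, 0, exp(2*t)]

Strategy: write B = P · J · P⁻¹ where J is a Jordan canonical form, so e^{tB} = P · e^{tJ} · P⁻¹, and e^{tJ} can be computed block-by-block.

B has Jordan form
J =
  [2, 1, 0]
  [0, 2, 0]
  [0, 0, 2]
(up to reordering of blocks).

Per-block formulas:
  For a 1×1 block at λ = 2: exp(t · [2]) = [e^(2t)].
  For a 2×2 Jordan block J_2(2): exp(t · J_2(2)) = e^(2t)·(I + t·N), where N is the 2×2 nilpotent shift.

After assembling e^{tJ} and conjugating by P, we get:

e^{tB} =
  [exp(2*t), t*exp(2*t), 0]
  [0, exp(2*t), 0]
  [0, 0, exp(2*t)]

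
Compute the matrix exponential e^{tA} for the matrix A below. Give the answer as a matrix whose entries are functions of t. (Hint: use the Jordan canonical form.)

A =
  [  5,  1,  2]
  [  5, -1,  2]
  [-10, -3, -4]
e^{tA} =
  [5*t^2 + 5*t + 1, -t^2 + t, 2*t^2 + 2*t]
  [5*t, 1 - t, 2*t]
  [-25*t^2/2 - 10*t, 5*t^2/2 - 3*t, -5*t^2 - 4*t + 1]

Strategy: write A = P · J · P⁻¹ where J is a Jordan canonical form, so e^{tA} = P · e^{tJ} · P⁻¹, and e^{tJ} can be computed block-by-block.

A has Jordan form
J =
  [0, 1, 0]
  [0, 0, 1]
  [0, 0, 0]
(up to reordering of blocks).

Per-block formulas:
  For a 3×3 Jordan block J_3(0): exp(t · J_3(0)) = e^(0t)·(I + t·N + (t^2/2)·N^2), where N is the 3×3 nilpotent shift.

After assembling e^{tJ} and conjugating by P, we get:

e^{tA} =
  [5*t^2 + 5*t + 1, -t^2 + t, 2*t^2 + 2*t]
  [5*t, 1 - t, 2*t]
  [-25*t^2/2 - 10*t, 5*t^2/2 - 3*t, -5*t^2 - 4*t + 1]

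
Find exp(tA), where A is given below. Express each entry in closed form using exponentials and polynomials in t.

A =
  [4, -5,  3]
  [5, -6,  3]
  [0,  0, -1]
e^{tA} =
  [5*t*exp(-t) + exp(-t), -5*t*exp(-t), 3*t*exp(-t)]
  [5*t*exp(-t), -5*t*exp(-t) + exp(-t), 3*t*exp(-t)]
  [0, 0, exp(-t)]

Strategy: write A = P · J · P⁻¹ where J is a Jordan canonical form, so e^{tA} = P · e^{tJ} · P⁻¹, and e^{tJ} can be computed block-by-block.

A has Jordan form
J =
  [-1,  1,  0]
  [ 0, -1,  0]
  [ 0,  0, -1]
(up to reordering of blocks).

Per-block formulas:
  For a 1×1 block at λ = -1: exp(t · [-1]) = [e^(-1t)].
  For a 2×2 Jordan block J_2(-1): exp(t · J_2(-1)) = e^(-1t)·(I + t·N), where N is the 2×2 nilpotent shift.

After assembling e^{tJ} and conjugating by P, we get:

e^{tA} =
  [5*t*exp(-t) + exp(-t), -5*t*exp(-t), 3*t*exp(-t)]
  [5*t*exp(-t), -5*t*exp(-t) + exp(-t), 3*t*exp(-t)]
  [0, 0, exp(-t)]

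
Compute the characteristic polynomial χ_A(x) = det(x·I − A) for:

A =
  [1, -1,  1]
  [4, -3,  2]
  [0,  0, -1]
x^3 + 3*x^2 + 3*x + 1

Expanding det(x·I − A) (e.g. by cofactor expansion or by noting that A is similar to its Jordan form J, which has the same characteristic polynomial as A) gives
  χ_A(x) = x^3 + 3*x^2 + 3*x + 1
which factors as (x + 1)^3. The eigenvalues (with algebraic multiplicities) are λ = -1 with multiplicity 3.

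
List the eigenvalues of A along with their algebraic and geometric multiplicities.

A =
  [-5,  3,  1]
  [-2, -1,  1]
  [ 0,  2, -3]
λ = -3: alg = 3, geom = 1

Step 1 — factor the characteristic polynomial to read off the algebraic multiplicities:
  χ_A(x) = (x + 3)^3

Step 2 — compute geometric multiplicities via the rank-nullity identity g(λ) = n − rank(A − λI):
  rank(A − (-3)·I) = 2, so dim ker(A − (-3)·I) = n − 2 = 1

Summary:
  λ = -3: algebraic multiplicity = 3, geometric multiplicity = 1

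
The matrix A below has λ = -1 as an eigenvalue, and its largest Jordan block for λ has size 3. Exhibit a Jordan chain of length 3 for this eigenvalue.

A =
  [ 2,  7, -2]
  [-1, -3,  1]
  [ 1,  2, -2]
A Jordan chain for λ = -1 of length 3:
v_1 = (3, -1, 1)ᵀ
v_2 = (7, -2, 2)ᵀ
v_3 = (0, 1, 0)ᵀ

Let N = A − (-1)·I. We want v_3 with N^3 v_3 = 0 but N^2 v_3 ≠ 0; then v_{j-1} := N · v_j for j = 3, …, 2.

Pick v_3 = (0, 1, 0)ᵀ.
Then v_2 = N · v_3 = (7, -2, 2)ᵀ.
Then v_1 = N · v_2 = (3, -1, 1)ᵀ.

Sanity check: (A − (-1)·I) v_1 = (0, 0, 0)ᵀ = 0. ✓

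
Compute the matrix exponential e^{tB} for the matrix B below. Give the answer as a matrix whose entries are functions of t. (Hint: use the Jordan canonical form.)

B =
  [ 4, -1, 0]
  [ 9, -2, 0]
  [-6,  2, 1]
e^{tB} =
  [3*t*exp(t) + exp(t), -t*exp(t), 0]
  [9*t*exp(t), -3*t*exp(t) + exp(t), 0]
  [-6*t*exp(t), 2*t*exp(t), exp(t)]

Strategy: write B = P · J · P⁻¹ where J is a Jordan canonical form, so e^{tB} = P · e^{tJ} · P⁻¹, and e^{tJ} can be computed block-by-block.

B has Jordan form
J =
  [1, 1, 0]
  [0, 1, 0]
  [0, 0, 1]
(up to reordering of blocks).

Per-block formulas:
  For a 1×1 block at λ = 1: exp(t · [1]) = [e^(1t)].
  For a 2×2 Jordan block J_2(1): exp(t · J_2(1)) = e^(1t)·(I + t·N), where N is the 2×2 nilpotent shift.

After assembling e^{tJ} and conjugating by P, we get:

e^{tB} =
  [3*t*exp(t) + exp(t), -t*exp(t), 0]
  [9*t*exp(t), -3*t*exp(t) + exp(t), 0]
  [-6*t*exp(t), 2*t*exp(t), exp(t)]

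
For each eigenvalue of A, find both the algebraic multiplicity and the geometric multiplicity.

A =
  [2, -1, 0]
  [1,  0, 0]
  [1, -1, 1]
λ = 1: alg = 3, geom = 2

Step 1 — factor the characteristic polynomial to read off the algebraic multiplicities:
  χ_A(x) = (x - 1)^3

Step 2 — compute geometric multiplicities via the rank-nullity identity g(λ) = n − rank(A − λI):
  rank(A − (1)·I) = 1, so dim ker(A − (1)·I) = n − 1 = 2

Summary:
  λ = 1: algebraic multiplicity = 3, geometric multiplicity = 2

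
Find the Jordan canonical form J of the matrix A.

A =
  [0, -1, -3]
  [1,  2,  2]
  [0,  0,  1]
J_3(1)

The characteristic polynomial is
  det(x·I − A) = x^3 - 3*x^2 + 3*x - 1 = (x - 1)^3

Eigenvalues and multiplicities (the geometric multiplicity of λ is n − rank(A − λI), which equals the number of Jordan blocks for λ):
  λ = 1: algebraic multiplicity = 3, geometric multiplicity = 1

Determining the block sizes for each eigenvalue:
  λ = 1: one block (gm = 1), so the single block has size am = 3 → block sizes [3]

Assembling the blocks gives a Jordan form
J =
  [1, 1, 0]
  [0, 1, 1]
  [0, 0, 1]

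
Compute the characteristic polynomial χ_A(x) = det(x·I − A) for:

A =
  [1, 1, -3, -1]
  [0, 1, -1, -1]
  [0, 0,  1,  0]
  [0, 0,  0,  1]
x^4 - 4*x^3 + 6*x^2 - 4*x + 1

Expanding det(x·I − A) (e.g. by cofactor expansion or by noting that A is similar to its Jordan form J, which has the same characteristic polynomial as A) gives
  χ_A(x) = x^4 - 4*x^3 + 6*x^2 - 4*x + 1
which factors as (x - 1)^4. The eigenvalues (with algebraic multiplicities) are λ = 1 with multiplicity 4.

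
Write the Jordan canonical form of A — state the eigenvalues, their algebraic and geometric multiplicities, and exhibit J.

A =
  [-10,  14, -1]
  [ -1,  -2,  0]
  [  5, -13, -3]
J_3(-5)

The characteristic polynomial is
  det(x·I − A) = x^3 + 15*x^2 + 75*x + 125 = (x + 5)^3

Eigenvalues and multiplicities (the geometric multiplicity of λ is n − rank(A − λI), which equals the number of Jordan blocks for λ):
  λ = -5: algebraic multiplicity = 3, geometric multiplicity = 1

Determining the block sizes for each eigenvalue:
  λ = -5: one block (gm = 1), so the single block has size am = 3 → block sizes [3]

Assembling the blocks gives a Jordan form
J =
  [-5,  1,  0]
  [ 0, -5,  1]
  [ 0,  0, -5]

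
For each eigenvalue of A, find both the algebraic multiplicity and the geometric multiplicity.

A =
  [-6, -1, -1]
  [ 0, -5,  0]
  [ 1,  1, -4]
λ = -5: alg = 3, geom = 2

Step 1 — factor the characteristic polynomial to read off the algebraic multiplicities:
  χ_A(x) = (x + 5)^3

Step 2 — compute geometric multiplicities via the rank-nullity identity g(λ) = n − rank(A − λI):
  rank(A − (-5)·I) = 1, so dim ker(A − (-5)·I) = n − 1 = 2

Summary:
  λ = -5: algebraic multiplicity = 3, geometric multiplicity = 2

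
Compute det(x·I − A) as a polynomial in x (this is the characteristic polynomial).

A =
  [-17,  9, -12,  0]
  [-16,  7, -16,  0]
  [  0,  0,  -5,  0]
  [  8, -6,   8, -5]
x^4 + 20*x^3 + 150*x^2 + 500*x + 625

Expanding det(x·I − A) (e.g. by cofactor expansion or by noting that A is similar to its Jordan form J, which has the same characteristic polynomial as A) gives
  χ_A(x) = x^4 + 20*x^3 + 150*x^2 + 500*x + 625
which factors as (x + 5)^4. The eigenvalues (with algebraic multiplicities) are λ = -5 with multiplicity 4.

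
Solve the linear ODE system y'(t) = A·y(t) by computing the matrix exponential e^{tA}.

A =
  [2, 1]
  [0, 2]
e^{tA} =
  [exp(2*t), t*exp(2*t)]
  [0, exp(2*t)]

Strategy: write A = P · J · P⁻¹ where J is a Jordan canonical form, so e^{tA} = P · e^{tJ} · P⁻¹, and e^{tJ} can be computed block-by-block.

A has Jordan form
J =
  [2, 1]
  [0, 2]
(up to reordering of blocks).

Per-block formulas:
  For a 2×2 Jordan block J_2(2): exp(t · J_2(2)) = e^(2t)·(I + t·N), where N is the 2×2 nilpotent shift.

After assembling e^{tJ} and conjugating by P, we get:

e^{tA} =
  [exp(2*t), t*exp(2*t)]
  [0, exp(2*t)]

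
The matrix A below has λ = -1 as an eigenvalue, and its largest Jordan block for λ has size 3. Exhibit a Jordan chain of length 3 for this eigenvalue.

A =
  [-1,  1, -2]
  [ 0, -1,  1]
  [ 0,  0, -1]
A Jordan chain for λ = -1 of length 3:
v_1 = (1, 0, 0)ᵀ
v_2 = (-2, 1, 0)ᵀ
v_3 = (0, 0, 1)ᵀ

Let N = A − (-1)·I. We want v_3 with N^3 v_3 = 0 but N^2 v_3 ≠ 0; then v_{j-1} := N · v_j for j = 3, …, 2.

Pick v_3 = (0, 0, 1)ᵀ.
Then v_2 = N · v_3 = (-2, 1, 0)ᵀ.
Then v_1 = N · v_2 = (1, 0, 0)ᵀ.

Sanity check: (A − (-1)·I) v_1 = (0, 0, 0)ᵀ = 0. ✓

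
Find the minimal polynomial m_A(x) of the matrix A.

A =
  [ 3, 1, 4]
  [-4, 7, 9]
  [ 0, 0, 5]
x^3 - 15*x^2 + 75*x - 125

The characteristic polynomial is χ_A(x) = (x - 5)^3, so the eigenvalues are known. The minimal polynomial is
  m_A(x) = Π_λ (x − λ)^{k_λ}
where k_λ is the size of the *largest* Jordan block for λ (equivalently, the smallest k with (A − λI)^k v = 0 for every generalised eigenvector v of λ).

  λ = 5: largest Jordan block has size 3, contributing (x − 5)^3

So m_A(x) = (x - 5)^3 = x^3 - 15*x^2 + 75*x - 125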